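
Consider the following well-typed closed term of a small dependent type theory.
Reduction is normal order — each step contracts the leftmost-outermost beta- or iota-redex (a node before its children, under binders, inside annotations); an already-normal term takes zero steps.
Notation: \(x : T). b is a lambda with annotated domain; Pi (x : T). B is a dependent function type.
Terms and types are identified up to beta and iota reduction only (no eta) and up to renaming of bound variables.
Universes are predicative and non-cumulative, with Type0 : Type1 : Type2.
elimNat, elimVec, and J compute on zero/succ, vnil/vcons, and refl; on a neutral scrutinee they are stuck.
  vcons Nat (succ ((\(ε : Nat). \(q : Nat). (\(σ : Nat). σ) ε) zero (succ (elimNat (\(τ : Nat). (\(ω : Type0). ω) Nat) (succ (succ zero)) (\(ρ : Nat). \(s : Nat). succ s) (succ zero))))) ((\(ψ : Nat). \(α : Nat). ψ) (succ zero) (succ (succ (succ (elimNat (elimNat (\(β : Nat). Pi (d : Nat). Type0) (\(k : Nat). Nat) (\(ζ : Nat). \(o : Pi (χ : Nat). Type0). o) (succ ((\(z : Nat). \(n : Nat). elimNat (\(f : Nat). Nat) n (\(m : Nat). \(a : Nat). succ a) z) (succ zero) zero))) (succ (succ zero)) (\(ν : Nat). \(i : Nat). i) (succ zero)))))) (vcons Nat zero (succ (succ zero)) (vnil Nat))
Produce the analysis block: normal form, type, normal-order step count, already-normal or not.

reduced normal form:
  vcons Nat (succ zero) (succ zero) (vcons Nat zero (succ (succ zero)) (vnil Nat))
the term's type:
  Vec Nat (succ (succ zero))
normal-order step count: 5
started in normal form: no
first contracted redex: a beta-redex


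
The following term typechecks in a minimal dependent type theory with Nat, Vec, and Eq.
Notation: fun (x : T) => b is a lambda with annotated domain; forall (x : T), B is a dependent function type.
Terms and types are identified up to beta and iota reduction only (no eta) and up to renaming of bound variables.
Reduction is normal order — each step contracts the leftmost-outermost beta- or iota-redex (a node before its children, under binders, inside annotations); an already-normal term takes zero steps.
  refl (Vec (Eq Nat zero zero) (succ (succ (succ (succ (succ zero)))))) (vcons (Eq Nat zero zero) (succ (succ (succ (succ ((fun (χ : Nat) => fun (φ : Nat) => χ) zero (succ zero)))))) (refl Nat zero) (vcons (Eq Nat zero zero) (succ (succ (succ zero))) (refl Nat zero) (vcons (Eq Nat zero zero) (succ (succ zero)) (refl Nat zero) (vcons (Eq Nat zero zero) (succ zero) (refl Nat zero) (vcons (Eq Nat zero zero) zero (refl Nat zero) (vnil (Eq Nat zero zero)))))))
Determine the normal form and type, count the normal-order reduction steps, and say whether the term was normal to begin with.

resulting normal form:
  refl (Vec (Eq Nat zero zero) (succ (succ (succ (succ (succ zero)))))) (vcons (Eq Nat zero zero) (succ (succ (succ (succ zero)))) (refl Nat zero) (vcons (Eq Nat zero zero) (succ (succ (succ zero))) (refl Nat zero) (vcons (Eq Nat zero zero) (succ (succ zero)) (refl Nat zero) (vcons (Eq Nat zero zero) (succ zero) (refl Nat zero) (vcons (Eq Nat zero zero) zero (refl Nat zero) (vnil (Eq Nat zero zero)))))))
type:
  Eq (Vec (Eq Nat zero zero) (succ (succ (succ (succ (succ zero)))))) (vcons (Eq Nat zero zero) (succ (succ (succ (succ zero)))) (refl Nat zero) (vcons (Eq Nat zero zero) (succ (succ (succ zero))) (refl Nat zero) (vcons (Eq Nat zero zero) (succ (succ zero)) (refl Nat zero) (vcons (Eq Nat zero zero) (succ zero) (refl Nat zero) (vcons (Eq Nat zero zero) zero (refl Nat zero) (vnil (Eq Nat zero zero))))))) (vcons (Eq Nat zero zero) (succ (succ (succ (succ zero)))) (refl Nat zero) (vcons (Eq Nat zero zero) (succ (succ (succ zero))) (refl Nat zero) (vcons (Eq Nat zero zero) (succ (succ zero)) (refl Nat zero) (vcons (Eq Nat zero zero) (succ zero) (refl Nat zero) (vcons (Eq Nat zero zero) zero (refl Nat zero) (vnil (Eq Nat zero zero)))))))
steps to reach normal form (normal order): 2
started in normal form: no
first redex: a beta-redex


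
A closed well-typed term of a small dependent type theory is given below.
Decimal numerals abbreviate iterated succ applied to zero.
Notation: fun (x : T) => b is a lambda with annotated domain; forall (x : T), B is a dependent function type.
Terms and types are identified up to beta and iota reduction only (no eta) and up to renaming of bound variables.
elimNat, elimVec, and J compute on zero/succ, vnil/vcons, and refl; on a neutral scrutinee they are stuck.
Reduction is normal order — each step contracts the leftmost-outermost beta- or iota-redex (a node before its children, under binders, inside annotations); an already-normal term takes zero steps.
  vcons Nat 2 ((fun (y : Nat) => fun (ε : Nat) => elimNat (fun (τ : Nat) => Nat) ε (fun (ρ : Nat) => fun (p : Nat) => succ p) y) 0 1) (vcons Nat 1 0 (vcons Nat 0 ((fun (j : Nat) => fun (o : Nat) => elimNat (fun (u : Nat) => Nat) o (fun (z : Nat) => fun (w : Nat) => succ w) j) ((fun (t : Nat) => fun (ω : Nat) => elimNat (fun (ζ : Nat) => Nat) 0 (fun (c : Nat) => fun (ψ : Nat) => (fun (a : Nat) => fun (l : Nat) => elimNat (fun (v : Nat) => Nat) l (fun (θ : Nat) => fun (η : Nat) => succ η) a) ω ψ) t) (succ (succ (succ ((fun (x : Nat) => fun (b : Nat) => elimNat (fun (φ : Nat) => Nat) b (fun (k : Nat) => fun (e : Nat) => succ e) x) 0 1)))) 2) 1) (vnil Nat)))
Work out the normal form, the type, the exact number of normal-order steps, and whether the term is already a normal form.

normal form:
  vcons Nat 2 1 (vcons Nat 1 0 (vcons Nat 0 9 (vnil Nat)))
the term's type:
  Vec Nat 3
reduction steps (normal order): 84
started in normal form: no
first contracted redex: a beta-redex


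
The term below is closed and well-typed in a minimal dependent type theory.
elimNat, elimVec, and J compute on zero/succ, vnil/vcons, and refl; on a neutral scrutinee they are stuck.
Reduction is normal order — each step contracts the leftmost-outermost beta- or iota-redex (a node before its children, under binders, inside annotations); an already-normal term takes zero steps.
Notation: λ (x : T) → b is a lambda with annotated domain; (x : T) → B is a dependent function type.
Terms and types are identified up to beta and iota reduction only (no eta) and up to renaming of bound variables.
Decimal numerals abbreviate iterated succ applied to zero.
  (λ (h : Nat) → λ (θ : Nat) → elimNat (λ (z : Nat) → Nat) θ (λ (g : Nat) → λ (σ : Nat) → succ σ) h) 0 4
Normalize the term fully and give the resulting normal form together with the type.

reduced normal form:
  4
inferred type:
  Nat


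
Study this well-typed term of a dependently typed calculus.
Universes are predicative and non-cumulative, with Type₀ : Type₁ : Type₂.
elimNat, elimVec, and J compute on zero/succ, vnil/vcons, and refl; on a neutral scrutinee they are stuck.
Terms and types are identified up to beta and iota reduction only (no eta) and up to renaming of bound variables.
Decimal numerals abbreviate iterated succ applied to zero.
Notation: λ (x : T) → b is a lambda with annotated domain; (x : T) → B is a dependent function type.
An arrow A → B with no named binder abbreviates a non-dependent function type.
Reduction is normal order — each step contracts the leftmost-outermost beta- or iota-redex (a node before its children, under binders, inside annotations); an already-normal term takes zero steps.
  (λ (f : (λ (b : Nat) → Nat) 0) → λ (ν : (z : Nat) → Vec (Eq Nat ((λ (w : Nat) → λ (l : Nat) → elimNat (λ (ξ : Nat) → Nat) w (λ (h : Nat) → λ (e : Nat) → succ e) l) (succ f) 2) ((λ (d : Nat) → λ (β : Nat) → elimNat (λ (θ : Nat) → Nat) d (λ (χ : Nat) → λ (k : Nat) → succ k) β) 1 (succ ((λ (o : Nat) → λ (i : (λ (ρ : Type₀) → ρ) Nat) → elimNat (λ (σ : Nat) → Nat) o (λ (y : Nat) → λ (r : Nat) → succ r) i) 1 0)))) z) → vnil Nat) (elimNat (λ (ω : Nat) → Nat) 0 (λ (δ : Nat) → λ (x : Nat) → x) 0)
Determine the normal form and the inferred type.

resulting normal form:
  λ (f : (b : Nat) → Vec (Eq Nat 3 3) b) → vnil Nat
type:
  ((f : Nat) → Vec (Eq Nat 3 3) f) → Vec Nat 0
observation: the first redex contracted is a beta-redex; the normal form is reached in 23 normal-order steps.


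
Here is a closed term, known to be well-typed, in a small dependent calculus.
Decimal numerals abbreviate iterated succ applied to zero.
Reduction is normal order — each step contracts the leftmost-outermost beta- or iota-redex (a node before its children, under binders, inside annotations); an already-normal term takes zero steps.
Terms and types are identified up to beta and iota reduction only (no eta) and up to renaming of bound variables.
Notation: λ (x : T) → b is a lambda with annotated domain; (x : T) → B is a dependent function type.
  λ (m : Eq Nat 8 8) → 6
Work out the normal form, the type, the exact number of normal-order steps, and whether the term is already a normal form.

normal form:
  λ (m : Eq Nat 8 8) → 6
inferred type:
  (m : Eq Nat 8 8) → Nat
reduction steps (normal order): 0
already normal: yes


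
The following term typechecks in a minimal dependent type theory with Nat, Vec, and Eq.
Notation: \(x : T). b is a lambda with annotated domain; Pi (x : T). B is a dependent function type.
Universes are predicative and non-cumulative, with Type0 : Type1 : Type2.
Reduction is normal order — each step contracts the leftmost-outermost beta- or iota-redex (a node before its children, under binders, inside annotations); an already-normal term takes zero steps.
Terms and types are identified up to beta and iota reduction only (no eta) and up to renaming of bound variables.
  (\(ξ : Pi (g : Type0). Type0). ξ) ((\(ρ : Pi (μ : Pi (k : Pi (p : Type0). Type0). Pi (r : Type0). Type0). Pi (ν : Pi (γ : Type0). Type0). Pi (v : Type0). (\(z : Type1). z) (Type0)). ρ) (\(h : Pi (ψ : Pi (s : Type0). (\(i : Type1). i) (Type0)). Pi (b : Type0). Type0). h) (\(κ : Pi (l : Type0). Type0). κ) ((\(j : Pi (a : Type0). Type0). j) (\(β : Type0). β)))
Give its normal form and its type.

reduced normal form:
  \(ξ : Type0). ξ
inferred type:
  Pi (ξ : Type0). Type0


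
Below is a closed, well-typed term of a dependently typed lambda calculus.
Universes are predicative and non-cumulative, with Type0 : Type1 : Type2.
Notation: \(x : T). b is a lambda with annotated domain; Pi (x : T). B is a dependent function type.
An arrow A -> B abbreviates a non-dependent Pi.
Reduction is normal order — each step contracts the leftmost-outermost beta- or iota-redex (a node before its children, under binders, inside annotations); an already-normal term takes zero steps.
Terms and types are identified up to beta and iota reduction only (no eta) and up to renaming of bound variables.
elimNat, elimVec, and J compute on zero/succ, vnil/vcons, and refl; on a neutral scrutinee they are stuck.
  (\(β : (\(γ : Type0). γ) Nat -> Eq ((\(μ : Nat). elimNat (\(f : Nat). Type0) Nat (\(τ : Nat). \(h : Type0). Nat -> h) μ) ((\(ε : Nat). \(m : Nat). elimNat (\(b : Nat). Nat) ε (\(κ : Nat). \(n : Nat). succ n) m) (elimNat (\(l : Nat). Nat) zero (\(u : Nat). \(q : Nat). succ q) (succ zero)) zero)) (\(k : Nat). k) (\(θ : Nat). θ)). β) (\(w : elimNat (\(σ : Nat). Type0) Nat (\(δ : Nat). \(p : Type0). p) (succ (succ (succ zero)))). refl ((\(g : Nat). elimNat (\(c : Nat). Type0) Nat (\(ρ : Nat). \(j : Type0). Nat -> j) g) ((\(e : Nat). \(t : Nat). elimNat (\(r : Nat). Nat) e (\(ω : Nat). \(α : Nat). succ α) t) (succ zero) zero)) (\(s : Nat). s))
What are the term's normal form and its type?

resulting normal form:
  \(β : Nat). refl (Nat -> Nat) (\(γ : Nat). γ)
inferred type:
  Nat -> Eq (Nat -> Nat) (\(β : Nat). β) (\(γ : Nat). γ)
observation: contracting a beta-redex first, the term normalizes in 19 steps.


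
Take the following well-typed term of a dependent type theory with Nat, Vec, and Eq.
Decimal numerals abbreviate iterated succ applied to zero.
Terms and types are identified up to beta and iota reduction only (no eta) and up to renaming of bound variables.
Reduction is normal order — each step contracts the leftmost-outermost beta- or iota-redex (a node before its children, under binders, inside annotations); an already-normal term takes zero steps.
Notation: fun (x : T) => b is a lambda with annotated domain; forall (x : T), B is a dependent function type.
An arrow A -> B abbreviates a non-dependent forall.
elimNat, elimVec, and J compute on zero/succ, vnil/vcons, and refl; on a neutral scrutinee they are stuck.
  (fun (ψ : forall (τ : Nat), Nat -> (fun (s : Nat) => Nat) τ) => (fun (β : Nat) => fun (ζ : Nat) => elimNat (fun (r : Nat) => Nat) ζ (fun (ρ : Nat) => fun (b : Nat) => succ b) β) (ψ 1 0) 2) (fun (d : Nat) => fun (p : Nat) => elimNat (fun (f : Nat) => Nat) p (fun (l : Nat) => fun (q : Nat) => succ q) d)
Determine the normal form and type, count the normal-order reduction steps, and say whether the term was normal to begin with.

reduced normal form:
  3
inferred type:
  Nat
normal-order step count: 13
started in normal form: no
first contracted redex: a beta-redex


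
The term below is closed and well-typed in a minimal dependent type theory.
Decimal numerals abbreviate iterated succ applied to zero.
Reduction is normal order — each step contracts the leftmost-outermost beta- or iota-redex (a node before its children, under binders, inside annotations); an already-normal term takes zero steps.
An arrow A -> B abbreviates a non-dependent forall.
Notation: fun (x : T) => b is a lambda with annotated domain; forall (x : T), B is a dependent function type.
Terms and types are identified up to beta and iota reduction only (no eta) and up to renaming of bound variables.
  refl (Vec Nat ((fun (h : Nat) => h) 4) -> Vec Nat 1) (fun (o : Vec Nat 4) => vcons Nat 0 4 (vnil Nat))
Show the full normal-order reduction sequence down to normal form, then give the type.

normal-order reduction:
  refl (Vec Nat ((fun (h : Nat) => h) 4) -> Vec Nat 1) (fun (o : Vec Nat 4) => vcons Nat 0 4 (vnil Nat))
  ~> refl (Vec Nat 4 -> Vec Nat 1) (fun (h : Vec Nat 4) => vcons Nat 0 4 (vnil Nat))
the term's type:
  Eq (Vec Nat 4 -> Vec Nat 1) (fun (h : Vec Nat 4) => vcons Nat 0 4 (vnil Nat)) (fun (o : Vec Nat 4) => vcons Nat 0 4 (vnil Nat))


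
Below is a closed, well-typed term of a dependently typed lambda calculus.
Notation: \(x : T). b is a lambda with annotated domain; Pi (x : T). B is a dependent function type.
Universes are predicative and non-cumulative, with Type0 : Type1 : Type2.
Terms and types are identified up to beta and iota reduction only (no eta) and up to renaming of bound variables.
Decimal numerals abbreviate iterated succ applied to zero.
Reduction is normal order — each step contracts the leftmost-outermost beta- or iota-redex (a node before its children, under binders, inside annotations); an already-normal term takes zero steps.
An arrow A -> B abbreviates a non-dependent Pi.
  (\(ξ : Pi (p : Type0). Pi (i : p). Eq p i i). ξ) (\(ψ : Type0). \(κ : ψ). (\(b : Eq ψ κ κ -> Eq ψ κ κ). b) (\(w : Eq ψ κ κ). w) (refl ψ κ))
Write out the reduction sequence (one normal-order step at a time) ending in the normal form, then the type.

normal-order reduction sequence:
  (\(ξ : Pi (p : Type0). Pi (i : p). Eq p i i). ξ) (\(ψ : Type0). \(κ : ψ). (\(b : Eq ψ κ κ -> Eq ψ κ κ). b) (\(w : Eq ψ κ κ). w) (refl ψ κ))
  ~> \(ξ : Type0). \(p : ξ). (\(i : Eq ξ p p -> Eq ξ p p). i) (\(ψ : Eq ξ p p). ψ) (refl ξ p)
  ~> \(ξ : Type0). \(p : ξ). (\(i : Eq ξ p p). i) (refl ξ p)
  ~> \(ξ : Type0). \(p : ξ). refl ξ p
the term's type:
  Pi (ξ : Type0). Pi (p : ξ). Eq ξ p p


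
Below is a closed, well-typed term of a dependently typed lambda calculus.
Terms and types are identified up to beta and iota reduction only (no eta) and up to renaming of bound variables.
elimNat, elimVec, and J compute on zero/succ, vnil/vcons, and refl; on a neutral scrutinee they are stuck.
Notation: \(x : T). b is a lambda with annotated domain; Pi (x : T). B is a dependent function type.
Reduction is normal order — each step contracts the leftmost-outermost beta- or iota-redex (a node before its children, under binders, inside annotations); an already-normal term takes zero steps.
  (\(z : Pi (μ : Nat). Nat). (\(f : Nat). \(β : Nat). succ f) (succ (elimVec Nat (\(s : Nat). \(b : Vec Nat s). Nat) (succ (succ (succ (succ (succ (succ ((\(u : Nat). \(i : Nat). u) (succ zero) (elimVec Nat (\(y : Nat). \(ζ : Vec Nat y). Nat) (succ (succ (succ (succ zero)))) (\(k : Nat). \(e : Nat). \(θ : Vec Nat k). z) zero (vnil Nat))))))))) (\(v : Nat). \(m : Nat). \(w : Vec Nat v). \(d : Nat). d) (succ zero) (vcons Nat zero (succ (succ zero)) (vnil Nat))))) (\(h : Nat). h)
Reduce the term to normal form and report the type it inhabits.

reduced normal form:
  \(z : Nat). succ (succ (succ (succ (succ (succ (succ (succ (succ zero))))))))
inferred type:
  Pi (z : Nat). Nat
observation: the leftmost-outermost redex is a beta-redex, and normalization takes 10 steps.


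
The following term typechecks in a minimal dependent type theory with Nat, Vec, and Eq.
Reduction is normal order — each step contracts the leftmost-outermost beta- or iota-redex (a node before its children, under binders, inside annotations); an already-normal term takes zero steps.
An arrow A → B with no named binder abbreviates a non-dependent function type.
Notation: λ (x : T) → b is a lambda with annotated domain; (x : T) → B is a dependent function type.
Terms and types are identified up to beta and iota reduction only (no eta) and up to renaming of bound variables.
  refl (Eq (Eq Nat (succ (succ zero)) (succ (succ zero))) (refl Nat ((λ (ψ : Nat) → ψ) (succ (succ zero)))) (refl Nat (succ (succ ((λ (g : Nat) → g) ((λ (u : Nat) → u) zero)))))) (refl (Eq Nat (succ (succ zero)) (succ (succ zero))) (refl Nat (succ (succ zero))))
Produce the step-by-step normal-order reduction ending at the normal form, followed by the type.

normal-order reduction sequence:
  refl (Eq (Eq Nat (succ (succ zero)) (succ (succ zero))) (refl Nat ((λ (ψ : Nat) → ψ) (succ (succ zero)))) (refl Nat (succ (succ ((λ (g : Nat) → g) ((λ (u : Nat) → u) zero)))))) (refl (Eq Nat (succ (succ zero)) (succ (succ zero))) (refl Nat (succ (succ zero))))
  ~> refl (Eq (Eq Nat (succ (succ zero)) (succ (succ zero))) (refl Nat (succ (succ zero))) (refl Nat (succ (succ ((λ (ψ : Nat) → ψ) ((λ (g : Nat) → g) zero)))))) (refl (Eq Nat (succ (succ zero)) (succ (succ zero))) (refl Nat (succ (succ zero))))
  ~> refl (Eq (Eq Nat (succ (succ zero)) (succ (succ zero))) (refl Nat (succ (succ zero))) (refl Nat (succ (succ ((λ (ψ : Nat) → ψ) zero))))) (refl (Eq Nat (succ (succ zero)) (succ (succ zero))) (refl Nat (succ (succ zero))))
  ~> refl (Eq (Eq Nat (succ (succ zero)) (succ (succ zero))) (refl Nat (succ (succ zero))) (refl Nat (succ (succ zero)))) (refl (Eq Nat (succ (succ zero)) (succ (succ zero))) (refl Nat (succ (succ zero))))
inferred type:
  Eq (Eq (Eq Nat (succ (succ zero)) (succ (succ zero))) (refl Nat (succ (succ zero))) (refl Nat (succ (succ zero)))) (refl (Eq Nat (succ (succ zero)) (succ (succ zero))) (refl Nat (succ (succ zero)))) (refl (Eq Nat (succ (succ zero)) (succ (succ zero))) (refl Nat (succ (succ zero))))


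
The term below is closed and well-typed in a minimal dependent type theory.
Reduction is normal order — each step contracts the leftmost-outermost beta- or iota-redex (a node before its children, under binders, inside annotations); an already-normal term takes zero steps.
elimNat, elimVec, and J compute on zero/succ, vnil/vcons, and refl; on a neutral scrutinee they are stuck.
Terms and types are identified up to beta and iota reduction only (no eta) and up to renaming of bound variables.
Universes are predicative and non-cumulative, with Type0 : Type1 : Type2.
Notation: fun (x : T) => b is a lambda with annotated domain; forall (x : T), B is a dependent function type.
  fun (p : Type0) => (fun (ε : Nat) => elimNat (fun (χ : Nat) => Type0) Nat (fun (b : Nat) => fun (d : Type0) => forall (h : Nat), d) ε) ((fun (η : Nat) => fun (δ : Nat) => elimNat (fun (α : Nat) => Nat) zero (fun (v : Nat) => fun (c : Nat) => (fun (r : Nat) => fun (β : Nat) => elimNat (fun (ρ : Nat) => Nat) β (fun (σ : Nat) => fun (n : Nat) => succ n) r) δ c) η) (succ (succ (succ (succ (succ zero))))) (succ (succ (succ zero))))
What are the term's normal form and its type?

reduced normal form:
  fun (p : Type0) => forall (ε : Nat), forall (χ : Nat), forall (b : Nat), forall (d : Nat), forall (h : Nat), forall (η : Nat), forall (δ : Nat), forall (α : Nat), forall (v : Nat), forall (c : Nat), forall (r : Nat), forall (β : Nat), forall (ρ : Nat), forall (σ : Nat), forall (n : Nat), Nat
type:
  forall (p : Type0), Type0
observation: 125 normal-order steps separate the term from its normal form.


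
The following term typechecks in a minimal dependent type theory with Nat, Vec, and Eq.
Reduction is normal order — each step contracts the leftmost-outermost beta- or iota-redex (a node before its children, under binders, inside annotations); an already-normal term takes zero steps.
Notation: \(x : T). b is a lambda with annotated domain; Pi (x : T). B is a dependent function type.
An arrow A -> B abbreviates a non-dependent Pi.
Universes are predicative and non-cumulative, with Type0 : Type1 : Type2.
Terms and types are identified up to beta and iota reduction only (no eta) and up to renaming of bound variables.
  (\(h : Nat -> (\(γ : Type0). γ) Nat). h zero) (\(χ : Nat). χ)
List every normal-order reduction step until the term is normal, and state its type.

normal-order reduction sequence:
  (\(h : Nat -> (\(γ : Type0). γ) Nat). h zero) (\(χ : Nat). χ)
  ~> (\(h : Nat). h) zero
  ~> zero
inferred type:
  Nat


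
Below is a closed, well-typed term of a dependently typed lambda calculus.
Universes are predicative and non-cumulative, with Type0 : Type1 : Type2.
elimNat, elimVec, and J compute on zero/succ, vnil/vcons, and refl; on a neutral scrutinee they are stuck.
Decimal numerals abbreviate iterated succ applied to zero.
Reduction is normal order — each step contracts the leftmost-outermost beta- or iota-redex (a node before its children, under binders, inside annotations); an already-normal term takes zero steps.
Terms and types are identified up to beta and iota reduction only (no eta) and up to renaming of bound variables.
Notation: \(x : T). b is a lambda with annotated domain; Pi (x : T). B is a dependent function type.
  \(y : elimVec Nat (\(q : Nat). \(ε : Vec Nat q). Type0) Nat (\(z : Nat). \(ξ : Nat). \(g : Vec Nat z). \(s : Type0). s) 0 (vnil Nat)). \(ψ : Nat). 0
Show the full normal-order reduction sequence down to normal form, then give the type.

normal-order reduction:
  \(y : elimVec Nat (\(q : Nat). \(ε : Vec Nat q). Type0) Nat (\(z : Nat). \(ξ : Nat). \(g : Vec Nat z). \(s : Type0). s) 0 (vnil Nat)). \(ψ : Nat). 0
  ~> \(y : Nat). \(q : Nat). 0
type:
  Pi (y : Nat). Pi (q : Nat). Nat


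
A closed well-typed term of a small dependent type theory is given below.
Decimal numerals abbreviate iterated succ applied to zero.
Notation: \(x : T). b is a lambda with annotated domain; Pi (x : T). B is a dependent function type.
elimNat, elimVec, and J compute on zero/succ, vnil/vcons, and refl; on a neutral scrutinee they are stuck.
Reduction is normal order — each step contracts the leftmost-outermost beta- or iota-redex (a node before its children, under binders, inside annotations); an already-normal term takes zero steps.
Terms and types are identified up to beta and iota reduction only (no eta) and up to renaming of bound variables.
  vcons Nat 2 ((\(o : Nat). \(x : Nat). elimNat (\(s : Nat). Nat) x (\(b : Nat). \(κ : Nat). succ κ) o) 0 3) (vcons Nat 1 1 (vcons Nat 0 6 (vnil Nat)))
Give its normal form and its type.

resulting normal form:
  vcons Nat 2 3 (vcons Nat 1 1 (vcons Nat 0 6 (vnil Nat)))
type:
  Vec Nat 3


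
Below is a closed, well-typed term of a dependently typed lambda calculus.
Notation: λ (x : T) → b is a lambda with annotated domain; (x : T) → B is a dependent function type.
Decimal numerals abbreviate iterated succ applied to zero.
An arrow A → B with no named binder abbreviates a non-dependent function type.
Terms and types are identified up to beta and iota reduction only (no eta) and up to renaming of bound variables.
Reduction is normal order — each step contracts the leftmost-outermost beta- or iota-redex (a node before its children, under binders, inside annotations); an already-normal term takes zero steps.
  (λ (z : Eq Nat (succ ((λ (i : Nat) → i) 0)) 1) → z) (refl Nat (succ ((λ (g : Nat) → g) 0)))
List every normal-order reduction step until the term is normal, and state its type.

normal-order reduction:
  (λ (z : Eq Nat (succ ((λ (i : Nat) → i) 0)) 1) → z) (refl Nat (succ ((λ (g : Nat) → g) 0)))
  ~> refl Nat (succ ((λ (z : Nat) → z) 0))
  ~> refl Nat 1
inferred type:
  Eq Nat 1 1


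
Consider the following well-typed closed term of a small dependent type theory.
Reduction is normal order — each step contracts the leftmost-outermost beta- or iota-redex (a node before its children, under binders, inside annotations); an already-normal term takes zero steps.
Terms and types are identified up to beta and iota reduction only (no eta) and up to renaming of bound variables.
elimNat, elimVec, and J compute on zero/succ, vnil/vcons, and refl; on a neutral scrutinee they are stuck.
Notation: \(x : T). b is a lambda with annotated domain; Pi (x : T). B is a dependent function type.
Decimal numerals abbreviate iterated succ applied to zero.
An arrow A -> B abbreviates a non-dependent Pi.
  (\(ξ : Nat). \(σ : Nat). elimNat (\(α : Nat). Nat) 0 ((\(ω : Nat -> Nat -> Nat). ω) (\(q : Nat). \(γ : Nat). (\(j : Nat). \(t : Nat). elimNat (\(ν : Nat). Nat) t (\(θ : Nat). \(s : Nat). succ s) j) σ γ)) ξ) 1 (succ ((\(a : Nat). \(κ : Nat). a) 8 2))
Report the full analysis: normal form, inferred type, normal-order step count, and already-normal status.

resulting normal form:
  9
type:
  Nat
normal-order step count: 39
started in normal form: no
first redex: a beta-redex


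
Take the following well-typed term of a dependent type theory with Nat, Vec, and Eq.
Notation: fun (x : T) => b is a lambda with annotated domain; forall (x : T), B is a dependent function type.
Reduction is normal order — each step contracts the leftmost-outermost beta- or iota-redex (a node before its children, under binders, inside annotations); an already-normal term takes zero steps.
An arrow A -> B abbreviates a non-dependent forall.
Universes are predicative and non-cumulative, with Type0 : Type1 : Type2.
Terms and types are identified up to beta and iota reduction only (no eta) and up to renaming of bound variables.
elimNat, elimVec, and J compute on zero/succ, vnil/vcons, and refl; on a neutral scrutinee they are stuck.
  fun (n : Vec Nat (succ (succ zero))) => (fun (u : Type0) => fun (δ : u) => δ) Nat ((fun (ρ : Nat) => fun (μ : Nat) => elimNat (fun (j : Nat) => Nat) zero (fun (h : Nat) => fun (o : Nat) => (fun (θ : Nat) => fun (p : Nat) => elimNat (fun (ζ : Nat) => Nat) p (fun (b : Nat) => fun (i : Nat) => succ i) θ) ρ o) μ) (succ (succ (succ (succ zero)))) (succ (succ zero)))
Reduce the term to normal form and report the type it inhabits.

resulting normal form:
  fun (n : Vec Nat (succ (succ zero))) => succ (succ (succ (succ (succ (succ (succ (succ zero)))))))
inferred type:
  Vec Nat (succ (succ zero)) -> Nat


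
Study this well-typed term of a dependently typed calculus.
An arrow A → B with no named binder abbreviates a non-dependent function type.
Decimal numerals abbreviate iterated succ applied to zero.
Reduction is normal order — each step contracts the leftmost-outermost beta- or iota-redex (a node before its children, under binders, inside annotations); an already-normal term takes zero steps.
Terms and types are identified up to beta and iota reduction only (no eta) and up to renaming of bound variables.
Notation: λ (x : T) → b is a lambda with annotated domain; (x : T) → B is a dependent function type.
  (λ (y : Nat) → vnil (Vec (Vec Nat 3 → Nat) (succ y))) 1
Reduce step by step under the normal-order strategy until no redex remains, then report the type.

normal-order reduction:
  (λ (y : Nat) → vnil (Vec (Vec Nat 3 → Nat) (succ y))) 1
  ~> vnil (Vec (Vec Nat 3 → Nat) 2)
inferred type:
  Vec (Vec (Vec Nat 3 → Nat) 2) 0


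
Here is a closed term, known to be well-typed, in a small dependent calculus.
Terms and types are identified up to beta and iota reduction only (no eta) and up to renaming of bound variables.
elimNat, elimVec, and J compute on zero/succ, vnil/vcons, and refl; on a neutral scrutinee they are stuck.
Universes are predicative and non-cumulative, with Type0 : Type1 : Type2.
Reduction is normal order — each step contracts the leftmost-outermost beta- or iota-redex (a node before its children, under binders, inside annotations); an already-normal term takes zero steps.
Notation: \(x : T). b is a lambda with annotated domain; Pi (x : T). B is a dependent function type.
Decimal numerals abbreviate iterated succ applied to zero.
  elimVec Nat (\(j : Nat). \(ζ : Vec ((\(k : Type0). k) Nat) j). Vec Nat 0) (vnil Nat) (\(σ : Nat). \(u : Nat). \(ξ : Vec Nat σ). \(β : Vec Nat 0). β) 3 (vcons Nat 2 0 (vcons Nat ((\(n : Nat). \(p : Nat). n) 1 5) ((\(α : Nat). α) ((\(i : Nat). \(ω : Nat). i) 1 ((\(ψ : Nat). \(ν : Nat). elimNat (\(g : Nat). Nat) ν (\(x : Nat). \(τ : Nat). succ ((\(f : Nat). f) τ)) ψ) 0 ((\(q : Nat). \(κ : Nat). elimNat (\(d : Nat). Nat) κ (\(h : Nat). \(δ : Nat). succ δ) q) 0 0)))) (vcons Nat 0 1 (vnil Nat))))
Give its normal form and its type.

resulting normal form:
  vnil Nat
inferred type:
  Vec Nat 0


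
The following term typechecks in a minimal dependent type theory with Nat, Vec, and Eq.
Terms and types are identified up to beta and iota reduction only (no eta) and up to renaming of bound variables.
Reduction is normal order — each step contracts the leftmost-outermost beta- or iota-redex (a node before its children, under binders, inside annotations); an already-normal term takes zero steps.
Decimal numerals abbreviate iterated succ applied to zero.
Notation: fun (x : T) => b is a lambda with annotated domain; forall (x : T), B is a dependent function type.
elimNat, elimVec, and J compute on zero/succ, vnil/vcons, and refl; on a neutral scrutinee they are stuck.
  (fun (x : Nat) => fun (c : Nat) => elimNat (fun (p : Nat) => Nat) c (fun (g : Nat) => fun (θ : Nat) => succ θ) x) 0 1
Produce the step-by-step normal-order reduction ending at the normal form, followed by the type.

reduction (normal order):
  (fun (x : Nat) => fun (c : Nat) => elimNat (fun (p : Nat) => Nat) c (fun (g : Nat) => fun (θ : Nat) => succ θ) x) 0 1
  ~> (fun (x : Nat) => elimNat (fun (c : Nat) => Nat) x (fun (p : Nat) => fun (g : Nat) => succ g) 0) 1
  ~> elimNat (fun (x : Nat) => Nat) 1 (fun (c : Nat) => fun (p : Nat) => succ p) 0
  ~> 1
type:
  Nat


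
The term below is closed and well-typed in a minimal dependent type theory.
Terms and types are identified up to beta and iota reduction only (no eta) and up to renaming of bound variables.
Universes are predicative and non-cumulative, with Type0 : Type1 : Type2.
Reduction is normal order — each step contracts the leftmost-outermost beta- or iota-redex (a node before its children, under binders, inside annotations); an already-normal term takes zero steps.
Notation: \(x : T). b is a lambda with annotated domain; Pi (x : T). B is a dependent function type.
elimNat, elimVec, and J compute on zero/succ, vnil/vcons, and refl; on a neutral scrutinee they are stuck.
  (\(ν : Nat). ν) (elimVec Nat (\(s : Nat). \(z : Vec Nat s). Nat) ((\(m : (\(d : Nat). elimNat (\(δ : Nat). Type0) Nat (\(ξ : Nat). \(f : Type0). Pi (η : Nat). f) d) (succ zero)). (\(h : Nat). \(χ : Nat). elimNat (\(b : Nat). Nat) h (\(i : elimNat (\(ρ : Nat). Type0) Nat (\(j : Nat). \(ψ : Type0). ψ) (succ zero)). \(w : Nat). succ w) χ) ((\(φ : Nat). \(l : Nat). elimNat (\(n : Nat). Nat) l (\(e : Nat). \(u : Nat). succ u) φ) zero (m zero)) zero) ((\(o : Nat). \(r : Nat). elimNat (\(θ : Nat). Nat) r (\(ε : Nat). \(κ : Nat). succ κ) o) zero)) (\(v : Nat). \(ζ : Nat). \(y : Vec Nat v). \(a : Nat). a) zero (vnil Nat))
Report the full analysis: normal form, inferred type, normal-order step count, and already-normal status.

reduced normal form:
  zero
the term's type:
  Nat
steps to reach normal form (normal order): 12
started in normal form: no
first redex: a beta-redex


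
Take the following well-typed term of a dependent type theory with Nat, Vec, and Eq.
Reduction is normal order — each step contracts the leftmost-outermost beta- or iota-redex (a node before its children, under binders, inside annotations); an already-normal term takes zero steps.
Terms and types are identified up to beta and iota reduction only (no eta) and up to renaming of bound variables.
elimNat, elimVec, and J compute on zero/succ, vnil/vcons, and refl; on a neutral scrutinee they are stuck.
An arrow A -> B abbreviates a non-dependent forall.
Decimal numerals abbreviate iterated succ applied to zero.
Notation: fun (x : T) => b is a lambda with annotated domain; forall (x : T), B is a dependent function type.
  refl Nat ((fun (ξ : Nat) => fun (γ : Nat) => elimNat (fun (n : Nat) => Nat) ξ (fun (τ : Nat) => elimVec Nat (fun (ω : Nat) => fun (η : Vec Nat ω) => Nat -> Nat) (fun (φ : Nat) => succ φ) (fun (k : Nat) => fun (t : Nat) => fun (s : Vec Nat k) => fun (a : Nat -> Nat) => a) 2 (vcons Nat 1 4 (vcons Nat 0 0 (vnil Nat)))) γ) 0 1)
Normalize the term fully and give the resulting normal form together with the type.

normal form:
  refl Nat 1
the term's type:
  Eq Nat 1 1


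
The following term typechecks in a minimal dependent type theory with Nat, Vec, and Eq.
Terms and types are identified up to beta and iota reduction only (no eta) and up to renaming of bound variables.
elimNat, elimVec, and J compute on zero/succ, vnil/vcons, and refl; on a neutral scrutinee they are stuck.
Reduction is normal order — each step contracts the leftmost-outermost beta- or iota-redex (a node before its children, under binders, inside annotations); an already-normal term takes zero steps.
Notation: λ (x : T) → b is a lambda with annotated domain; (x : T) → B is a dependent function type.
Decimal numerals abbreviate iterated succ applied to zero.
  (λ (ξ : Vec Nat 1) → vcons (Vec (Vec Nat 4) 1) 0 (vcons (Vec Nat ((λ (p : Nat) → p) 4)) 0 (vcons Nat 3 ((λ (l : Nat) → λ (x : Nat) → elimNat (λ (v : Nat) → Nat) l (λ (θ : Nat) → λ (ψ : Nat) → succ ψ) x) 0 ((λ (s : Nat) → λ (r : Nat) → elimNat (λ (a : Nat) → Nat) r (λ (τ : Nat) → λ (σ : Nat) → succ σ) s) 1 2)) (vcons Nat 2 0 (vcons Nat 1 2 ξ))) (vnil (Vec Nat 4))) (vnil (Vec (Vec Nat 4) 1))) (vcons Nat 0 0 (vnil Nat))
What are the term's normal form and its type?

reduced normal form:
  vcons (Vec (Vec Nat 4) 1) 0 (vcons (Vec Nat 4) 0 (vcons Nat 3 3 (vcons Nat 2 0 (vcons Nat 1 2 (vcons Nat 0 0 (vnil Nat))))) (vnil (Vec Nat 4))) (vnil (Vec (Vec Nat 4) 1))
type:
  Vec (Vec (Vec Nat 4) 1) 1
observation: 20 normal-order steps separate the term from its normal form.


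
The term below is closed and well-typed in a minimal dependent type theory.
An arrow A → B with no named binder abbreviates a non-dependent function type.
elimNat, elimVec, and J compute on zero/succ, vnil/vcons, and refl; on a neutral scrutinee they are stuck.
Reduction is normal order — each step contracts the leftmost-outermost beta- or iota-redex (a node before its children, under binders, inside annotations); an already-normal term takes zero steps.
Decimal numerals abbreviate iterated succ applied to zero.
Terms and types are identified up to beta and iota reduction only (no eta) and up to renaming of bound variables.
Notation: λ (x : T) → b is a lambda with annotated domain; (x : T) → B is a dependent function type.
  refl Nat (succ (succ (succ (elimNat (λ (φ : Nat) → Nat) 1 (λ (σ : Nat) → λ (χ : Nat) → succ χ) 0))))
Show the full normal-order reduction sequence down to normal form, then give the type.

reduction (normal order):
  refl Nat (succ (succ (succ (elimNat (λ (φ : Nat) → Nat) 1 (λ (σ : Nat) → λ (χ : Nat) → succ χ) 0))))
  ~> refl Nat 4
type:
  Eq Nat 4 4


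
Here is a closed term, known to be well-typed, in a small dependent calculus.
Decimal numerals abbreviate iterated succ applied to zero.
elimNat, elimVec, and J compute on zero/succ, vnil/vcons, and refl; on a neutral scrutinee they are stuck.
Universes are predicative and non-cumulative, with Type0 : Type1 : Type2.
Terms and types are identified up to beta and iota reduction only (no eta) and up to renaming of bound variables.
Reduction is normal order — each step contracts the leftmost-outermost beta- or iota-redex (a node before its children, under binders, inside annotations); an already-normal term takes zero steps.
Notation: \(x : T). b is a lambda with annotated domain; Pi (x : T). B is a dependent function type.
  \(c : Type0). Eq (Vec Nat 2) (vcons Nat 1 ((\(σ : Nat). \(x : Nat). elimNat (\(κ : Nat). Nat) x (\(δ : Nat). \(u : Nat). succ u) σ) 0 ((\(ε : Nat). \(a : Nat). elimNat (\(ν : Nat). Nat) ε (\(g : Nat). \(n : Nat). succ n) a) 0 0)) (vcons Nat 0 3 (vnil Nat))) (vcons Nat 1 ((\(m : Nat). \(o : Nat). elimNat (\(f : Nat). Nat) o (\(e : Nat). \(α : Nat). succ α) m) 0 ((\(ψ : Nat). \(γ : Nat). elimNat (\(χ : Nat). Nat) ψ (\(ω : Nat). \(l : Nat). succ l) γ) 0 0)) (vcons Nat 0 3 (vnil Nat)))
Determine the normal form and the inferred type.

resulting normal form:
  \(c : Type0). Eq (Vec Nat 2) (vcons Nat 1 0 (vcons Nat 0 3 (vnil Nat))) (vcons Nat 1 0 (vcons Nat 0 3 (vnil Nat)))
type:
  Pi (c : Type0). Type0
observation: the first redex contracted is a beta-redex; the normal form is reached in 12 normal-order steps.


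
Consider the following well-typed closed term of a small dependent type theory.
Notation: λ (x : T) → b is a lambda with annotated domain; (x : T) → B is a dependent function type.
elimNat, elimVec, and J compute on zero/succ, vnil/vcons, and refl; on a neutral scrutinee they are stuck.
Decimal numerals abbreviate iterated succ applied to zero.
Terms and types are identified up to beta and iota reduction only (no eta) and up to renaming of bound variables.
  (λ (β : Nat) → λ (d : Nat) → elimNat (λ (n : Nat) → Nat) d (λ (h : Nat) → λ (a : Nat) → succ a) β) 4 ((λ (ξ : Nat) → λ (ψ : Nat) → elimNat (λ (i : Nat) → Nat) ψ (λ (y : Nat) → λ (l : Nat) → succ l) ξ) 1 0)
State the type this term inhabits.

type:
  Nat


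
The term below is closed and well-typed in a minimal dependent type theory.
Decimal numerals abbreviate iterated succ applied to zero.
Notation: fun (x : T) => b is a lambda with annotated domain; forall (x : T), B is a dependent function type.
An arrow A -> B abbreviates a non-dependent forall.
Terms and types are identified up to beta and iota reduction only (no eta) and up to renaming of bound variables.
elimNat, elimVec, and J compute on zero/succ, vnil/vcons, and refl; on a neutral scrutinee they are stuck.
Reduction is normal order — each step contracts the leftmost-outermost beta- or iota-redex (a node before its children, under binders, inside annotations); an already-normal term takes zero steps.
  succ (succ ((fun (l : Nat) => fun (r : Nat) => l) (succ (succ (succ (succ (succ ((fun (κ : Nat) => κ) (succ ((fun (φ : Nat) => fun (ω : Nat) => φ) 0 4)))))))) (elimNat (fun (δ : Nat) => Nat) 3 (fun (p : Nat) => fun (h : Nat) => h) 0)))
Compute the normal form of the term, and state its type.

normal form:
  8
the term's type:
  Nat


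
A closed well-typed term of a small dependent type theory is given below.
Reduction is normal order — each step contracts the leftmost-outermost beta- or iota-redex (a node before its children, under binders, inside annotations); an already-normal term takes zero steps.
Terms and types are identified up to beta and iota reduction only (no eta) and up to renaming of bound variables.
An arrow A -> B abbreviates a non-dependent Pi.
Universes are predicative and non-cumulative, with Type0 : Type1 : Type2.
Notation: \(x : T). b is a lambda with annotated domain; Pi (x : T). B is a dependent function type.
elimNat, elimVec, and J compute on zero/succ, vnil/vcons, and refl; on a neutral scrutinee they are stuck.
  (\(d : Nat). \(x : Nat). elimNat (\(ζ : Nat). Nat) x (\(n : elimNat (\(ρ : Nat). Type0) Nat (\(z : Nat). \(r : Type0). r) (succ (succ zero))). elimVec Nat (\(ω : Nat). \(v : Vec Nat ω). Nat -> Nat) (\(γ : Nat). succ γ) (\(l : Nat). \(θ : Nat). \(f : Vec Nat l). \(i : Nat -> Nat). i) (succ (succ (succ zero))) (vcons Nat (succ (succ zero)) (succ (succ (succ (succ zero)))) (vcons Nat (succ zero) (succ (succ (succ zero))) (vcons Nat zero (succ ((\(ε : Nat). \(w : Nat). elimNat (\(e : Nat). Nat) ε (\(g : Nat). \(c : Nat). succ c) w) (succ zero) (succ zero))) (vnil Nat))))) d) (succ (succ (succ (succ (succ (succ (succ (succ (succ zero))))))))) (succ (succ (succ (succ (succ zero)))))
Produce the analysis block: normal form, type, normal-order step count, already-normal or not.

normal form:
  succ (succ (succ (succ (succ (succ (succ (succ (succ (succ (succ (succ (succ (succ zero)))))))))))))
type:
  Nat
steps to reach normal form (normal order): 174
already normal: no
first contracted redex: a beta-redex
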